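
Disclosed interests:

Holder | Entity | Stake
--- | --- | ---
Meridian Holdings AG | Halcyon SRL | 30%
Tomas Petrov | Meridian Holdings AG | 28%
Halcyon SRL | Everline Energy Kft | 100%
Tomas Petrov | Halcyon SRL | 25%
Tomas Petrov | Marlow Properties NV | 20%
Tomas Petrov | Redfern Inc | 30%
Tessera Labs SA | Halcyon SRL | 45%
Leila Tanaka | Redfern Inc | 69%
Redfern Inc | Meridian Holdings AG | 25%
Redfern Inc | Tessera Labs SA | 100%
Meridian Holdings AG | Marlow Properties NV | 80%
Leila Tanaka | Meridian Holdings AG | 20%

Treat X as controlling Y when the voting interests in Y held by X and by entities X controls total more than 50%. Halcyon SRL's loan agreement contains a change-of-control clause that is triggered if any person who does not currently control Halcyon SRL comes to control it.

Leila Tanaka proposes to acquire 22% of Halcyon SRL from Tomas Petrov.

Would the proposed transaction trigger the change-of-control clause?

Yes

The purchase adds only to Leila's holdings (Tomas's stake shrinks), so Leila is the only person who could newly come to control Halcyon.
Leila holds 69% of Redfern, so Leila controls Redfern.
Redfern holds 100% of Tessera, so Leila controls Tessera.
In Halcyon, Leila's side holds only 45%, not > 50%.
So before the transaction, Leila does not control Halcyon.
After the purchase, Leila holds 22% of Halcyon directly, and Tomas's stake falls to 3%.
Tessera and Leila together hold 45% + 22% = 67% of Halcyon, so Leila controls Halcyon.
Leila did not control Halcyon before and does after, so the clause is triggered.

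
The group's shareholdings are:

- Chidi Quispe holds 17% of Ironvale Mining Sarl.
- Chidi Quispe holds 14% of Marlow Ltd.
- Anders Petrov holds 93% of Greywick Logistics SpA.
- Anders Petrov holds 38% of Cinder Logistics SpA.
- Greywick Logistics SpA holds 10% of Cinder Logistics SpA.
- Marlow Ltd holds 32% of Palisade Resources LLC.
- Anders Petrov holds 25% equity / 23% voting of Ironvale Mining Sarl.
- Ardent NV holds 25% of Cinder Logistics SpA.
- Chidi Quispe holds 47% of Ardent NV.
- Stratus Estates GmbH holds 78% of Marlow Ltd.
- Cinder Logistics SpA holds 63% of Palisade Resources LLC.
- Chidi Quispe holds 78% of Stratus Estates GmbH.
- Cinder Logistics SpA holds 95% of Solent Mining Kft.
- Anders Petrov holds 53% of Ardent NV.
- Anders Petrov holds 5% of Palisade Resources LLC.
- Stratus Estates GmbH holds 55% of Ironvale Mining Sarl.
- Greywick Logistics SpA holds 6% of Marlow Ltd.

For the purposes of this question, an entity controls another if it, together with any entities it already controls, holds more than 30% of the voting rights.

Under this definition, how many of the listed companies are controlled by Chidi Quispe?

5

Chidi holds 47% of Ardent, so Chidi controls Ardent.
Chidi holds 78% of Stratus, so Chidi controls Stratus.
Stratus and Chidi together hold 55% + 17% = 72% of Ironvale, so Chidi controls Ironvale.
Stratus and Chidi together hold 78% + 14% = 92% of Marlow, so Chidi controls Marlow.
Marlow holds 32% of Palisade, so Chidi controls Palisade.
No other company's threshold is met.
Chidi controls 5 companies.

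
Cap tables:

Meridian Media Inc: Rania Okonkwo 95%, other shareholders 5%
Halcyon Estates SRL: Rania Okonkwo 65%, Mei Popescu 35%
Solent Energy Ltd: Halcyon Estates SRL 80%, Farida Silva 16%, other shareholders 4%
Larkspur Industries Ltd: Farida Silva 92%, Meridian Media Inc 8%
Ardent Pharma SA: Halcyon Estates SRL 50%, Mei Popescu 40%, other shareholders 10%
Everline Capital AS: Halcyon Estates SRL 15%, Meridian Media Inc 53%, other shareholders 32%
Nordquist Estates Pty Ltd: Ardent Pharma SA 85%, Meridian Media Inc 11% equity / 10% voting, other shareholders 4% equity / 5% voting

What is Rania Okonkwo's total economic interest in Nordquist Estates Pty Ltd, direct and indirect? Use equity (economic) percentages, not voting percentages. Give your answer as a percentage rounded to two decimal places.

38.08%

Rania reaches Nordquist along 2 paths.
Via Halcyon → Ardent: 65% × 50% × 85% = 27.625%.
Via Meridian: 95% × 11% = 10.45%.
Total: 27.625% + 10.45% = 38.075%.
Rounded: 38.08%.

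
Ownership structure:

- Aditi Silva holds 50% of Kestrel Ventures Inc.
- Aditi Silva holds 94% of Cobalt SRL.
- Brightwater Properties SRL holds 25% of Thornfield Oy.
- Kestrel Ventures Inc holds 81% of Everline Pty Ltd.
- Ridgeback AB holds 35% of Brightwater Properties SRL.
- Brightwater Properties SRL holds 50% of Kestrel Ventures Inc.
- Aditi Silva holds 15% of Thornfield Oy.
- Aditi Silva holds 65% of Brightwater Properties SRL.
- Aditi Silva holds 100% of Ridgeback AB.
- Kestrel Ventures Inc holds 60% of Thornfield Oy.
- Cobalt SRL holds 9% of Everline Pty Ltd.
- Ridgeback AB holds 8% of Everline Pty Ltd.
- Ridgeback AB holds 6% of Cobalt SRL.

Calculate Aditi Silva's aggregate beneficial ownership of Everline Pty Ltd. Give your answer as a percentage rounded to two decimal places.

98.00%

Aditi reaches Everline along 6 paths.
Via Ridgeback: 100% × 8% = 8%.
Via Ridgeback → Cobalt: 100% × 6% × 9% = 0.54%.
Via Cobalt: 94% × 9% = 8.46%.
Via Kestrel: 50% × 81% = 40.5%.
Via Brightwater → Kestrel: 65% × 50% × 81% = 26.325%.
Via Ridgeback → Brightwater → Kestrel: 100% × 35% × 50% × 81% = 14.175%.
Total: 8% + 0.54% + 8.46% + 40.5% + 26.325% + 14.175% = 98%.
Rounded: 98.00%.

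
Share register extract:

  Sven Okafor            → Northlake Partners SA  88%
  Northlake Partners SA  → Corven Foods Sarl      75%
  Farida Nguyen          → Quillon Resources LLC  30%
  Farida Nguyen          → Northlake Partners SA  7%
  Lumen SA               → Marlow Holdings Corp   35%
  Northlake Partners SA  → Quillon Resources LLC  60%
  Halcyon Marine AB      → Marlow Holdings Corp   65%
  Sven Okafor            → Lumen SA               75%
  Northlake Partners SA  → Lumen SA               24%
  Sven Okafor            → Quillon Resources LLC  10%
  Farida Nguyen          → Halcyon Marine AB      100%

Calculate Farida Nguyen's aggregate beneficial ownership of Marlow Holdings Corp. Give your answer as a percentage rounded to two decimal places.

Farida reaches Marlow along 2 paths.
Via Halcyon: 100% × 65% = 65%.
Via Northlake → Lumen: 7% × 24% × 35% = 0.588%.
Total: 65% + 0.588% = 65.588%.
Rounded: 65.59%.

65.59%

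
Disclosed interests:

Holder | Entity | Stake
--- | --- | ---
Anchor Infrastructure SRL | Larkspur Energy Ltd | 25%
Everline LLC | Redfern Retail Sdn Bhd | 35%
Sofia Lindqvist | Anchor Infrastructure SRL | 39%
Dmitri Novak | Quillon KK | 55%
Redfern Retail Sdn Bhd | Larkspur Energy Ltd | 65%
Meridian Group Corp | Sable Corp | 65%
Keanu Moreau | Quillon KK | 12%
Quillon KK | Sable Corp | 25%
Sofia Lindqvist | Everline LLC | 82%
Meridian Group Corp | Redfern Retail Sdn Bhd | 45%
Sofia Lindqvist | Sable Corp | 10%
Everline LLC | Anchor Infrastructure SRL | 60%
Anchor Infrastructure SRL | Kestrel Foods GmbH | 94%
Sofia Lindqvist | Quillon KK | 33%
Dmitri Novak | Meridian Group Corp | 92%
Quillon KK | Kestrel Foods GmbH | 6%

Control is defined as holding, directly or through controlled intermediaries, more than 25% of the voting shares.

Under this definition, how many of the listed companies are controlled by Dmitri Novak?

Dmitri holds 92% of Meridian, so Dmitri controls Meridian.
Dmitri holds 55% of Quillon, so Dmitri controls Quillon.
Meridian holds 45% of Redfern, so Dmitri controls Redfern.
Quillon and Meridian together hold 25% + 65% = 90% of Sable, so Dmitri controls Sable.
Redfern holds 65% of Larkspur, so Dmitri controls Larkspur.
No other company's threshold is met.
Dmitri controls 5 companies.

5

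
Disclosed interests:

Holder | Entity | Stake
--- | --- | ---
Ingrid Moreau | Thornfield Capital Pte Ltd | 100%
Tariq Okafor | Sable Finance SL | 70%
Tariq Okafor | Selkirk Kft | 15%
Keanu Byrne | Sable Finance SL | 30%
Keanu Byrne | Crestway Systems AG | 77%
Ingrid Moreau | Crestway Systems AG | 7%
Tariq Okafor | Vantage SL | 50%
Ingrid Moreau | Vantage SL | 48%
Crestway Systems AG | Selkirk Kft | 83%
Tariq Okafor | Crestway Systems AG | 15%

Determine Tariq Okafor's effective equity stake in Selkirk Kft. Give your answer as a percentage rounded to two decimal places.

27.45%

Tariq reaches Selkirk along 2 paths.
Via Crestway: 15% × 83% = 12.45%.
Direct stake: 15% = 15%.
Total: 12.45% + 15% = 27.45%.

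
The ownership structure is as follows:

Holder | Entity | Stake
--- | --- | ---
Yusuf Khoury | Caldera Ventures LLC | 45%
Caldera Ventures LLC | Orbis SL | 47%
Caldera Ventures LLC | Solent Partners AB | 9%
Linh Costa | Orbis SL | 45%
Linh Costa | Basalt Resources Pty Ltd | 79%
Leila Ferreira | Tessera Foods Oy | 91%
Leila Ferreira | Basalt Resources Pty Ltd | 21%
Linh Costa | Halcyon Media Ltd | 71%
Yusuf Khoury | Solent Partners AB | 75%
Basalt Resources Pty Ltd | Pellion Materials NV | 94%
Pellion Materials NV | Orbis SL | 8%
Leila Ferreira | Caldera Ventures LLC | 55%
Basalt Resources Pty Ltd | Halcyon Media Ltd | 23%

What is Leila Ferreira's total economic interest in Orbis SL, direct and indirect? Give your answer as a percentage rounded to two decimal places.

Leila reaches Orbis along 2 paths.
Via Caldera: 55% × 47% = 25.85%.
Via Basalt → Pellion: 21% × 94% × 8% = 1.5792%.
Total: 25.85% + 1.5792% = 27.4292%.
Rounded: 27.43%.

27.43%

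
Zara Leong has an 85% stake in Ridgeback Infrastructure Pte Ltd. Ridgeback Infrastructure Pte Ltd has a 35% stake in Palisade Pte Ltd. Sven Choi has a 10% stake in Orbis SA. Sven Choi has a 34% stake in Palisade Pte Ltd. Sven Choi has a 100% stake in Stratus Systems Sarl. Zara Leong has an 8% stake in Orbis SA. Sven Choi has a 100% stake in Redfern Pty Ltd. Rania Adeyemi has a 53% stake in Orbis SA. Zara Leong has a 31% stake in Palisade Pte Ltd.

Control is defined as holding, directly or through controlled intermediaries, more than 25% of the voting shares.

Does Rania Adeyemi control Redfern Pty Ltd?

Rania holds 53% of Orbis, so Rania controls Orbis.
Neither Rania nor any entity Rania controls holds any voting interest in Redfern.
So Rania does not control Redfern.

No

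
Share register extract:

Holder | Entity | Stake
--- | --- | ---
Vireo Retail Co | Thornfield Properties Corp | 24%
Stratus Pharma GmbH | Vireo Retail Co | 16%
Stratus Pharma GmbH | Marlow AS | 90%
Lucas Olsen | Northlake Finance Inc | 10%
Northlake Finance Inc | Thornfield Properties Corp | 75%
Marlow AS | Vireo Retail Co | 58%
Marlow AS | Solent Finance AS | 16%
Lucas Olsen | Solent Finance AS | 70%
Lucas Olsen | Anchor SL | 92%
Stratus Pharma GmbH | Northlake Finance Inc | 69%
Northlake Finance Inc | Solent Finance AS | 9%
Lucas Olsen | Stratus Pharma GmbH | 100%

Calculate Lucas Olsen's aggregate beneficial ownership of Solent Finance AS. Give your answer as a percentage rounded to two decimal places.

Lucas reaches Solent along 4 paths.
Direct stake: 70% = 70%.
Via Stratus → Marlow: 100% × 90% × 16% = 14.4%.
Via Northlake: 10% × 9% = 0.9%.
Via Stratus → Northlake: 100% × 69% × 9% = 6.21%.
Total: 70% + 14.4% + 0.9% + 6.21% = 91.51%.

91.51%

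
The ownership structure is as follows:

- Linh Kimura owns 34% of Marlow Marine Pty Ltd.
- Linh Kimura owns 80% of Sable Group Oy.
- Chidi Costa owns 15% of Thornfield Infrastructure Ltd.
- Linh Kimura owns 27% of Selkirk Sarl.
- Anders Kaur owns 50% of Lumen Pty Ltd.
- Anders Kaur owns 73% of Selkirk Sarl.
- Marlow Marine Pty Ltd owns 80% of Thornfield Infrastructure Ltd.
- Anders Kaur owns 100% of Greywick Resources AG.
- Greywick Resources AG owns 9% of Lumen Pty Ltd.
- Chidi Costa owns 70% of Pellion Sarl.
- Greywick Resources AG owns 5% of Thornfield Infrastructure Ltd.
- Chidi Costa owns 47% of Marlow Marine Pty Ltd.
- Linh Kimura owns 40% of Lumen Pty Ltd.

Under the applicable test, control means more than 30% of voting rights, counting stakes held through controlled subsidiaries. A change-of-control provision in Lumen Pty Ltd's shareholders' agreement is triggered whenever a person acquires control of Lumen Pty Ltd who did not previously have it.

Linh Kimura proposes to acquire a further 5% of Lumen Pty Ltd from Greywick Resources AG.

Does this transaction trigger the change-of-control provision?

The purchase adds only to Linh's holdings (Greywick's stake shrinks), so Linh is the only person who could newly come to control Lumen.
Linh holds 40% of Lumen, so Linh controls Lumen.
So Linh already controls Lumen before the transaction.
After the purchase, Linh's direct stake in Lumen rises to 40% + 5% = 45%, and Greywick's stake falls to 4%.
Linh controlled Lumen already, so this is not a new person acquiring control; every other person's position is unchanged or reduced.
No new person acquires control, so the clause is not triggered.

No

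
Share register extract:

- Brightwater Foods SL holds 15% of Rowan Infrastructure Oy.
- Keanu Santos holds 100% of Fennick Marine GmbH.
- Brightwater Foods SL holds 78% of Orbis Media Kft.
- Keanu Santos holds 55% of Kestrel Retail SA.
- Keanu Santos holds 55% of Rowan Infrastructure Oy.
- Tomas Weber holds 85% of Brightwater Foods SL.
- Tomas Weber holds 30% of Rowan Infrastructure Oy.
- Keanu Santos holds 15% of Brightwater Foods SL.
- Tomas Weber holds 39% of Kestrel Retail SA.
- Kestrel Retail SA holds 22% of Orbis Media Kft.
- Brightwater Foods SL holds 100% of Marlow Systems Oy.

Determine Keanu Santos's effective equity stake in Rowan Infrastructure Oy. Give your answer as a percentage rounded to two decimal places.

57.25%

Keanu reaches Rowan along 2 paths.
Direct stake: 55% = 55%.
Via Brightwater: 15% × 15% = 2.25%.
Total: 55% + 2.25% = 57.25%.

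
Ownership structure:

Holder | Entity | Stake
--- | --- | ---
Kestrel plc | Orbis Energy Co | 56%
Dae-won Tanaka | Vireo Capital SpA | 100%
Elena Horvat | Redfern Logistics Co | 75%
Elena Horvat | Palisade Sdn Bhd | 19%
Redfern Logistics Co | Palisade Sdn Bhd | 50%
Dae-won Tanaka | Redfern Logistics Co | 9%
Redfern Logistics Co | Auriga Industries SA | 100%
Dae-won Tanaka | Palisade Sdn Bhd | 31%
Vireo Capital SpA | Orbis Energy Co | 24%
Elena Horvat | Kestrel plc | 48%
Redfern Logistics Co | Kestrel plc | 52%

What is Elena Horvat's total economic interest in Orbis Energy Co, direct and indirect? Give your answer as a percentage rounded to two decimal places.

48.72%

Elena reaches Orbis along 2 paths.
Via Redfern → Kestrel: 75% × 52% × 56% = 21.84%.
Via Kestrel: 48% × 56% = 26.88%.
Total: 21.84% + 26.88% = 48.72%.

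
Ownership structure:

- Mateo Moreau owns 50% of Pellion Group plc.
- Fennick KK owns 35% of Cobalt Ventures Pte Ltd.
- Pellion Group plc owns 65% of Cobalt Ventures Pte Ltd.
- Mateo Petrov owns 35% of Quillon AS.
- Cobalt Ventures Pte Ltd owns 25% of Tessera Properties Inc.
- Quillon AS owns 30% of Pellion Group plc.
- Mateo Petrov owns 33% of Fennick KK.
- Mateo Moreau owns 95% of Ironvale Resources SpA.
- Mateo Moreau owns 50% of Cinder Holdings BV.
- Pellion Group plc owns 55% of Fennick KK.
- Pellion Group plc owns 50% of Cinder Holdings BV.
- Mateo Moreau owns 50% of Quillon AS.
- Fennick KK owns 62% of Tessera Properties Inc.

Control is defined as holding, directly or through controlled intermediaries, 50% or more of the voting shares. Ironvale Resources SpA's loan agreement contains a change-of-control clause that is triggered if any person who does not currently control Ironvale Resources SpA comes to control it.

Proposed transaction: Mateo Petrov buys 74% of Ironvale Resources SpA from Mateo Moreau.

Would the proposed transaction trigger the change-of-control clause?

The purchase adds only to Mateo Petrov's holdings (Mateo Moreau's stake shrinks), so Mateo Petrov is the only person who could newly come to control Ironvale.
Mateo Petrov's largest direct stake is 35% in Quillon, which does not meet the threshold, so Mateo Petrov controls no company.
Neither Mateo Petrov nor any entity Mateo Petrov controls holds any voting interest in Ironvale.
So before the transaction, Mateo Petrov does not control Ironvale.
After the purchase, Mateo Petrov holds 74% of Ironvale directly, and Mateo Moreau's stake falls to 21%.
Mateo Petrov holds 74% of Ironvale, so Mateo Petrov controls Ironvale.
Mateo Petrov did not control Ironvale before and does after, so the clause is triggered.

Yes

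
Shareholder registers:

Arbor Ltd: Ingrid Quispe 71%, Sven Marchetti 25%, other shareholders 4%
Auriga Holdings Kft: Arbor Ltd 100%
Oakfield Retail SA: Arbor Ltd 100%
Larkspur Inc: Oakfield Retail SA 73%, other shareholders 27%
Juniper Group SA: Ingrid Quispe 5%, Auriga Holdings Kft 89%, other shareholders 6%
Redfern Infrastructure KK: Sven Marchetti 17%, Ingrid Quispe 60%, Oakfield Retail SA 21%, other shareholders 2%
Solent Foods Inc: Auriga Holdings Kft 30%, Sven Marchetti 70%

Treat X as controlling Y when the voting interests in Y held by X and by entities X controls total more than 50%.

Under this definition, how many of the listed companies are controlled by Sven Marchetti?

Sven holds 70% of Solent, so Sven controls Solent.
No other company's threshold is met.
Sven controls 1 company.

1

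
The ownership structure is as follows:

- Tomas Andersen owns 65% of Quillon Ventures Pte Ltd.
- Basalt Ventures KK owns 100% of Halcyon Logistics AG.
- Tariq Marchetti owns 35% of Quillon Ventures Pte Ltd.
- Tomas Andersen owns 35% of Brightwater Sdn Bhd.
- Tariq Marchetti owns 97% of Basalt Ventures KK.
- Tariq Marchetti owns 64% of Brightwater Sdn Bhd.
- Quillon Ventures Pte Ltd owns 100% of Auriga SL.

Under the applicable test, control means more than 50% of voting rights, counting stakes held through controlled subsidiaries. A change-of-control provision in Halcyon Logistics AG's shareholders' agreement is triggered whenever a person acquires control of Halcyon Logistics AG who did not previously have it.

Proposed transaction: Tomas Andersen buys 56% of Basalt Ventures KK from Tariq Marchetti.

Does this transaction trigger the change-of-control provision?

Yes

The purchase adds only to Tomas's holdings (Tariq's stake shrinks), so Tomas is the only person who could newly come to control Halcyon.
Tomas holds 65% of Quillon, so Tomas controls Quillon.
Quillon holds 100% of Auriga, so Tomas controls Auriga.
Neither Tomas nor any entity Tomas controls holds any voting interest in Halcyon.
So before the transaction, Tomas does not control Halcyon.
After the purchase, Tomas holds 56% of Basalt directly, and Tariq's stake falls to 41%.
Tomas holds 56% of Basalt, so Tomas controls Basalt.
Basalt holds 100% of Halcyon, so Tomas controls Halcyon.
Tomas did not control Halcyon before and does after, so the clause is triggered.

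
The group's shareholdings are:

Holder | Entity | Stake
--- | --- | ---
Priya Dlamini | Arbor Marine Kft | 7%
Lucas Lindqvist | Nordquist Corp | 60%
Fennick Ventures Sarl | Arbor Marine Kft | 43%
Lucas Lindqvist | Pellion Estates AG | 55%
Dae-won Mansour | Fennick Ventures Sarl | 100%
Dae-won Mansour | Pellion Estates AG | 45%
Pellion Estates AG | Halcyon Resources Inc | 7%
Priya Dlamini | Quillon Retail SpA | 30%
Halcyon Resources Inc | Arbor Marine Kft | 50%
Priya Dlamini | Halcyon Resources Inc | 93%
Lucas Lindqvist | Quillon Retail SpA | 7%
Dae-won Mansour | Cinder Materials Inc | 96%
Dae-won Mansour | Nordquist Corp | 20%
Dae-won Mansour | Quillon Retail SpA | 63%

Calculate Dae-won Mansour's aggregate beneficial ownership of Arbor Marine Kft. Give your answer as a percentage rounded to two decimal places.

44.58%

Dae-won reaches Arbor along 2 paths.
Via Fennick: 100% × 43% = 43%.
Via Pellion → Halcyon: 45% × 7% × 50% = 1.575%.
Total: 43% + 1.575% = 44.575%.
Rounded: 44.58%.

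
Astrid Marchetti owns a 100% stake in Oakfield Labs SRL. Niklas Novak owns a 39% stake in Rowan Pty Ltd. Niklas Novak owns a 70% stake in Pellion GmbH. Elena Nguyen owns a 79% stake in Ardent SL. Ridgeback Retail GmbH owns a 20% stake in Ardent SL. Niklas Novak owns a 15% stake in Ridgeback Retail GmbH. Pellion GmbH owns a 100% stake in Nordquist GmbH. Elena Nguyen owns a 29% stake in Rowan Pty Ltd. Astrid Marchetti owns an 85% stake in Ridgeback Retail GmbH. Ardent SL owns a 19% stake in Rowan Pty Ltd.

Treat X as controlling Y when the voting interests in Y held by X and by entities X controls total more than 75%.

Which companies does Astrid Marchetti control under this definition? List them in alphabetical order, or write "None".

Oakfield Labs SRL, Ridgeback Retail GmbH

Astrid holds 85% of Ridgeback, so Astrid controls Ridgeback.
Astrid holds 100% of Oakfield, so Astrid controls Oakfield.
No other company's threshold is met.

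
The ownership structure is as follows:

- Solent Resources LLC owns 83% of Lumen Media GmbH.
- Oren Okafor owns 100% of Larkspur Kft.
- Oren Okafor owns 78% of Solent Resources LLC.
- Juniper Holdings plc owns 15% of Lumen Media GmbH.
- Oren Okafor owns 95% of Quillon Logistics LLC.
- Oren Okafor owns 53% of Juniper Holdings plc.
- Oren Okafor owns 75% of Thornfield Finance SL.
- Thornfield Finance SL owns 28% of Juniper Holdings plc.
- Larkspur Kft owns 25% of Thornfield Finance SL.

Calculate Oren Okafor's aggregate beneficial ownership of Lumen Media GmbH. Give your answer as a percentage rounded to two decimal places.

76.89%

Oren reaches Lumen along 4 paths.
Via Solent: 78% × 83% = 64.74%.
Via Larkspur → Thornfield → Juniper: 100% × 25% × 28% × 15% = 1.05%.
Via Thornfield → Juniper: 75% × 28% × 15% = 3.15%.
Via Juniper: 53% × 15% = 7.95%.
Total: 64.74% + 1.05% + 3.15% + 7.95% = 76.89%.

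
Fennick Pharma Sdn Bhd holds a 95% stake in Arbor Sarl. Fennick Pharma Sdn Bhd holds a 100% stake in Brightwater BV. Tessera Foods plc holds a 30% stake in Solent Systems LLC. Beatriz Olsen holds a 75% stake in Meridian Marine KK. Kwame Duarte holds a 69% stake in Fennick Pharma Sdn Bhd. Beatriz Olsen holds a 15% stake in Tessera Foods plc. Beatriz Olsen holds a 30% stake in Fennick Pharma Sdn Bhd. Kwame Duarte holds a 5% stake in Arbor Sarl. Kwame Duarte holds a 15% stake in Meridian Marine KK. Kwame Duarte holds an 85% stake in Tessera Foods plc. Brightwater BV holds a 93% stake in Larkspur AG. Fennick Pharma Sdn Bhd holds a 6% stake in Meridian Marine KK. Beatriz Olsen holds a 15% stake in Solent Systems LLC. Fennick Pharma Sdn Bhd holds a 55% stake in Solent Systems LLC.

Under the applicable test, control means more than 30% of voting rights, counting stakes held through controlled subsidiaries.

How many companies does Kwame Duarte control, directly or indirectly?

6

Kwame holds 85% of Tessera, so Kwame controls Tessera.
Kwame holds 69% of Fennick, so Kwame controls Fennick.
Fennick holds 100% of Brightwater, so Kwame controls Brightwater.
Tessera and Fennick together hold 30% + 55% = 85% of Solent, so Kwame controls Solent.
Brightwater holds 93% of Larkspur, so Kwame controls Larkspur.
Kwame and Fennick together hold 5% + 95% = 100% of Arbor, so Kwame controls Arbor.
No other company's threshold is met.
Kwame controls 6 companies.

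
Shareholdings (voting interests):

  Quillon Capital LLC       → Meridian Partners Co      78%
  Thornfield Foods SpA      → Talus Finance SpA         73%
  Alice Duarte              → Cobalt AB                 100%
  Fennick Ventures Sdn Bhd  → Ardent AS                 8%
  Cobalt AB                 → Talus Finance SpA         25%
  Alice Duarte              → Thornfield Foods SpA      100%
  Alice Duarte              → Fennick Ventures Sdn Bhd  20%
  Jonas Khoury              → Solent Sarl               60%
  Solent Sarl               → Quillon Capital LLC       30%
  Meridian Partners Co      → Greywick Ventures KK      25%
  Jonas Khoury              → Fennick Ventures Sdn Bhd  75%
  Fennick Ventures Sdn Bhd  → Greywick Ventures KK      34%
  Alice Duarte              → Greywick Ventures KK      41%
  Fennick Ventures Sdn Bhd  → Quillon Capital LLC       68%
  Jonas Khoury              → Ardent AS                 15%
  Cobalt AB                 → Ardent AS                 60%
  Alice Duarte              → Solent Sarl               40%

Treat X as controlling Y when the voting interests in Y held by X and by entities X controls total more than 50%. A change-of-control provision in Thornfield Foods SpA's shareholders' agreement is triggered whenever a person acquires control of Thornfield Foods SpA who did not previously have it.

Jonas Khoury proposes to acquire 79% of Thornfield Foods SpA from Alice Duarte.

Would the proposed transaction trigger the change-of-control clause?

The purchase adds only to Jonas's holdings (Alice's stake shrinks), so Jonas is the only person who could newly come to control Thornfield.
Jonas holds 75% of Fennick, so Jonas controls Fennick.
Jonas holds 60% of Solent, so Jonas controls Solent.
Solent and Fennick together hold 30% + 68% = 98% of Quillon, so Jonas controls Quillon.
Quillon holds 78% of Meridian, so Jonas controls Meridian.
Fennick and Meridian together hold 34% + 25% = 59% of Greywick, so Jonas controls Greywick.
Neither Jonas nor any entity Jonas controls holds any voting interest in Thornfield.
So before the transaction, Jonas does not control Thornfield.
After the purchase, Jonas holds 79% of Thornfield directly, and Alice's stake falls to 21%.
Jonas holds 79% of Thornfield, so Jonas controls Thornfield.
Jonas did not control Thornfield before and does after, so the clause is triggered.

Yes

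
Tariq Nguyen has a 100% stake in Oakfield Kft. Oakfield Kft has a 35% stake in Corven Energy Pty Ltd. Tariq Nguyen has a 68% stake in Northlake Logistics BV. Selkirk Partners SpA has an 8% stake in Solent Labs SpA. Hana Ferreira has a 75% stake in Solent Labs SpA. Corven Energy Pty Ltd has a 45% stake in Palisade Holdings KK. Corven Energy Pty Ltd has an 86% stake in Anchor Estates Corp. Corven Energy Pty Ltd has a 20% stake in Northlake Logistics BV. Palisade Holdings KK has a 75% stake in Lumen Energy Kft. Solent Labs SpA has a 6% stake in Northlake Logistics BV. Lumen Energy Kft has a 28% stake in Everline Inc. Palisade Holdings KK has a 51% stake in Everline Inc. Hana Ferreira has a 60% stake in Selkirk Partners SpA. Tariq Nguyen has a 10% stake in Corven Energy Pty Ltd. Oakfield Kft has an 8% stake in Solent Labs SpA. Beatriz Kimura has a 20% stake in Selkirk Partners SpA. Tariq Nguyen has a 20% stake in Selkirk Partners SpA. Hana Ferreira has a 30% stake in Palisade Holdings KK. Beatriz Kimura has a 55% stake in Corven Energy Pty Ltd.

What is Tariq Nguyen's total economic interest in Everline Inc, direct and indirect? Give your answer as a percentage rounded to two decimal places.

14.58%

Tariq reaches Everline along 4 paths.
Via Oakfield → Corven → Palisade: 100% × 35% × 45% × 51% = 8.0325%.
Via Corven → Palisade: 10% × 45% × 51% = 2.295%.
Via Oakfield → Corven → Palisade → Lumen: 100% × 35% × 45% × 75% × 28% = 3.3075%.
Via Corven → Palisade → Lumen: 10% × 45% × 75% × 28% = 0.945%.
Total: 8.0325% + 2.295% + 3.3075% + 0.945% = 14.58%.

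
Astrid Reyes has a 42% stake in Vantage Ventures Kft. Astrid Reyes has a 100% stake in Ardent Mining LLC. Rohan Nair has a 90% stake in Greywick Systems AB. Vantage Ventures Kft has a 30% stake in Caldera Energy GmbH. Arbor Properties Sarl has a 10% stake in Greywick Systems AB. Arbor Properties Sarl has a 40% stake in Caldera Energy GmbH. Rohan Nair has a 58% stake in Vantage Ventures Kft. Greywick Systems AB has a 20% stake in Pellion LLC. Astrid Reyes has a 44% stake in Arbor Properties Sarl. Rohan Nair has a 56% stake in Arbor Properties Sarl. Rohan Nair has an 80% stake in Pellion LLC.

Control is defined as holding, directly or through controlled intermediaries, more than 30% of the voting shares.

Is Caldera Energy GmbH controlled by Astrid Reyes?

Astrid holds 44% of Arbor, so Astrid controls Arbor.
Astrid holds 42% of Vantage, so Astrid controls Vantage.
Arbor and Vantage together hold 40% + 30% = 70% of Caldera, so Astrid controls Caldera.

Yes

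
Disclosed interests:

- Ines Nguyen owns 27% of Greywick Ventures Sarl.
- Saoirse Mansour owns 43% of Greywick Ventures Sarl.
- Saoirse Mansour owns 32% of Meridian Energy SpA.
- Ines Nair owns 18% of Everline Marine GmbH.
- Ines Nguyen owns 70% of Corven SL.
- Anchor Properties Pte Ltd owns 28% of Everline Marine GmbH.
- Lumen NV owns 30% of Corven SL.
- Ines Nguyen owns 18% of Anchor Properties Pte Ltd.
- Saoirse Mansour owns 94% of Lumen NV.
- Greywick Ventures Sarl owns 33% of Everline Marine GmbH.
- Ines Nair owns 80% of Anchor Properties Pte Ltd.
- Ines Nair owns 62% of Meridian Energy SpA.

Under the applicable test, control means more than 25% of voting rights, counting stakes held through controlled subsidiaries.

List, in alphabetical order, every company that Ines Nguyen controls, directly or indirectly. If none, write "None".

Ines Nguyen holds 27% of Greywick, so Ines Nguyen controls Greywick.
Greywick holds 33% of Everline, so Ines Nguyen controls Everline.
Ines Nguyen holds 70% of Corven, so Ines Nguyen controls Corven.
No other company's threshold is met.

Corven SL, Everline Marine GmbH, Greywick Ventures Sarl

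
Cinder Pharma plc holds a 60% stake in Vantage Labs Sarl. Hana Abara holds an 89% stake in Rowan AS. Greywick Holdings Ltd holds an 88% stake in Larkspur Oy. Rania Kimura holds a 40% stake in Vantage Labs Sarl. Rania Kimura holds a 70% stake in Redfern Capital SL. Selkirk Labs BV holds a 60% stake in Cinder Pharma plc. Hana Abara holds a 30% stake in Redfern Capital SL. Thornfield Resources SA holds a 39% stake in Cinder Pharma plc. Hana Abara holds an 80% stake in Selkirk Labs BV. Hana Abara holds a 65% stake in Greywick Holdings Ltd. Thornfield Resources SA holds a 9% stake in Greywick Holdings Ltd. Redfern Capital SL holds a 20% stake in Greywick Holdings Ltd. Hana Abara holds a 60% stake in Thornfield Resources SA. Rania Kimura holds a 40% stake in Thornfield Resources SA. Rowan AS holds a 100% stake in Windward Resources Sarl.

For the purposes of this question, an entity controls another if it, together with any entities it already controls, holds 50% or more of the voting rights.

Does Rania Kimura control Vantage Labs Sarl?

No

Rania holds 70% of Redfern, so Rania controls Redfern.
In Vantage, Rania's side holds only 40%, not ≥ 50%.
So Rania does not control Vantage.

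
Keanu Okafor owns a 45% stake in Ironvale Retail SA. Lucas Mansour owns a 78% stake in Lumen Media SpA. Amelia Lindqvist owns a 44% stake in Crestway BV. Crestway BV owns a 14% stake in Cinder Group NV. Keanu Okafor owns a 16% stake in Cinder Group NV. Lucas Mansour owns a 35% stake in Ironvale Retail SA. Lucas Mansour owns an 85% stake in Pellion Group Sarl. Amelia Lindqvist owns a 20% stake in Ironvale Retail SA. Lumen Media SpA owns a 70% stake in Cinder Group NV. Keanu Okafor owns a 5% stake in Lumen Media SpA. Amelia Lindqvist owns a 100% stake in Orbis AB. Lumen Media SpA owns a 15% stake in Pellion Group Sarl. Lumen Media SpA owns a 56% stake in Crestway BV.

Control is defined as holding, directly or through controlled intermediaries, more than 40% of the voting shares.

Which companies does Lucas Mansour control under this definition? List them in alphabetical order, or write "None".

Lucas holds 78% of Lumen, so Lucas controls Lumen.
Lumen holds 56% of Crestway, so Lucas controls Crestway.
Crestway and Lumen together hold 14% + 70% = 84% of Cinder, so Lucas controls Cinder.
Lucas and Lumen together hold 85% + 15% = 100% of Pellion, so Lucas controls Pellion.
No other company's threshold is met.

Cinder Group NV, Crestway BV, Lumen Media SpA, Pellion Group Sarl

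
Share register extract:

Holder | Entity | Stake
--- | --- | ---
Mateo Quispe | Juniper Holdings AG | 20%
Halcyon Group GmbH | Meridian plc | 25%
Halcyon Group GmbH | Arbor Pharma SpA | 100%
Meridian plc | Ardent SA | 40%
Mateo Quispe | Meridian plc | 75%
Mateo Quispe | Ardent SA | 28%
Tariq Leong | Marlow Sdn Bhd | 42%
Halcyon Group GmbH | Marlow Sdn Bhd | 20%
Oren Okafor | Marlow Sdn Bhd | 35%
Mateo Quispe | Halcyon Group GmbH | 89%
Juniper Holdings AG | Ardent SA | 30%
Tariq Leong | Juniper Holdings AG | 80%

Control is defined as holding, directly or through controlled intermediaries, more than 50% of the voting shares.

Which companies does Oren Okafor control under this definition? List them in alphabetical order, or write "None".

None

Oren's largest direct stake is 35% in Marlow, which does not meet the threshold.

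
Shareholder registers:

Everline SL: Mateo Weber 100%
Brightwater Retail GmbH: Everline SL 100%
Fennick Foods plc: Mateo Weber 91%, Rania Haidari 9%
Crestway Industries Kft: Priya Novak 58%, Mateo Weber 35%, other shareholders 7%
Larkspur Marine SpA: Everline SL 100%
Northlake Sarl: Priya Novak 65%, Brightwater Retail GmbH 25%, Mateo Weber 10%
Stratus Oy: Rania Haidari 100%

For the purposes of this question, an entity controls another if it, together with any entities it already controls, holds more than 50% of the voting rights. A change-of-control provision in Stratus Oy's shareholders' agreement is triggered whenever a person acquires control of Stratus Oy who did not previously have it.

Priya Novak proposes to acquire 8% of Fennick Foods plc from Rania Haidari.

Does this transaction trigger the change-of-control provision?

No

The purchase adds only to Priya's holdings (Rania's stake shrinks), so Priya is the only person who could newly come to control Stratus.
Priya holds 58% of Crestway, so Priya controls Crestway.
Priya holds 65% of Northlake, so Priya controls Northlake.
Neither Priya nor any entity Priya controls holds any voting interest in Stratus.
So before the transaction, Priya does not control Stratus.
After the purchase, Priya holds 8% of Fennick directly, and Rania's stake falls to 1%.
Priya's side now holds 8% of Fennick, not > 50%, so Priya still does not control Fennick.
After the transaction, neither Priya nor any entity Priya controls holds a voting interest in Stratus, so Priya still does not control it.
No new person acquires control, so the clause is not triggered.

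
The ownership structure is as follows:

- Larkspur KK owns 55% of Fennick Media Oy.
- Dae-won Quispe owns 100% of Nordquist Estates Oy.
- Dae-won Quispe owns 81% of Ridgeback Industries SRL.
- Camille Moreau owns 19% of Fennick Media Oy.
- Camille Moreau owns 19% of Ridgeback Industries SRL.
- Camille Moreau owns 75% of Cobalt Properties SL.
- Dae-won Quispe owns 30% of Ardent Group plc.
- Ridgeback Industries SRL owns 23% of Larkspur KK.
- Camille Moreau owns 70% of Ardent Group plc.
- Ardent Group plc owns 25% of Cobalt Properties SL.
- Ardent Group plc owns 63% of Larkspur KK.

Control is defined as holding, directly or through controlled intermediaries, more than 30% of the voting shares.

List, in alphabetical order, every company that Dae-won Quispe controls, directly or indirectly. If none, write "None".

Dae-won holds 81% of Ridgeback, so Dae-won controls Ridgeback.
Dae-won holds 100% of Nordquist, so Dae-won controls Nordquist.
No other company's threshold is met.

Nordquist Estates Oy, Ridgeback Industries SRL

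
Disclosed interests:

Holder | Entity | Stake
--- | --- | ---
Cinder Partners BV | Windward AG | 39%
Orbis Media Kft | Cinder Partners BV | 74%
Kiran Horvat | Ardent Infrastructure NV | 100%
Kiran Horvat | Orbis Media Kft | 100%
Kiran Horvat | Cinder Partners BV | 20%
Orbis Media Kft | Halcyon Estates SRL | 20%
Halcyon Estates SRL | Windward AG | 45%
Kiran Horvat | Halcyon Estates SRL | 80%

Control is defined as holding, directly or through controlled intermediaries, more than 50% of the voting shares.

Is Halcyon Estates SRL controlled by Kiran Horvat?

Yes

Kiran holds 100% of Orbis, so Kiran controls Orbis.
Kiran and Orbis together hold 80% + 20% = 100% of Halcyon, so Kiran controls Halcyon.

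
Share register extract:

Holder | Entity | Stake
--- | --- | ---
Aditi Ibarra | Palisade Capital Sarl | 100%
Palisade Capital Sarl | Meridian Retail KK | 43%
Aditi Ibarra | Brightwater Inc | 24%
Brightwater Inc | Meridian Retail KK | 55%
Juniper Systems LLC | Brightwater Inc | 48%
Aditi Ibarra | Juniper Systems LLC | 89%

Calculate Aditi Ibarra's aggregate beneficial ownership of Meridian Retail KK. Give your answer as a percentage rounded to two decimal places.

Aditi reaches Meridian along 3 paths.
Via Brightwater: 24% × 55% = 13.2%.
Via Juniper → Brightwater: 89% × 48% × 55% = 23.496%.
Via Palisade: 100% × 43% = 43%.
Total: 13.2% + 23.496% + 43% = 79.696%.
Rounded: 79.70%.

79.70%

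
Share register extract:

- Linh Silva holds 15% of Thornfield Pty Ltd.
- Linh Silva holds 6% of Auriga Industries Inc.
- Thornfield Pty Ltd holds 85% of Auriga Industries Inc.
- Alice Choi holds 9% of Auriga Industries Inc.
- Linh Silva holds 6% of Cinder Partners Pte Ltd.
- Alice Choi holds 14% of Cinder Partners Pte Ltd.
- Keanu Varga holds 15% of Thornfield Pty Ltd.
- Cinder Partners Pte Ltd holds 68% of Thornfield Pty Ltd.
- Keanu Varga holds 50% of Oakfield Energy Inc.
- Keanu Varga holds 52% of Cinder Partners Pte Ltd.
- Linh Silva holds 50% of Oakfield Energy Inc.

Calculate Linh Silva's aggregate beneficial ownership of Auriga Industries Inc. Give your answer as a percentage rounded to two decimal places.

22.22%

Linh reaches Auriga along 3 paths.
Via Cinder → Thornfield: 6% × 68% × 85% = 3.468%.
Via Thornfield: 15% × 85% = 12.75%.
Direct stake: 6% = 6%.
Total: 3.468% + 12.75% + 6% = 22.218%.
Rounded: 22.22%.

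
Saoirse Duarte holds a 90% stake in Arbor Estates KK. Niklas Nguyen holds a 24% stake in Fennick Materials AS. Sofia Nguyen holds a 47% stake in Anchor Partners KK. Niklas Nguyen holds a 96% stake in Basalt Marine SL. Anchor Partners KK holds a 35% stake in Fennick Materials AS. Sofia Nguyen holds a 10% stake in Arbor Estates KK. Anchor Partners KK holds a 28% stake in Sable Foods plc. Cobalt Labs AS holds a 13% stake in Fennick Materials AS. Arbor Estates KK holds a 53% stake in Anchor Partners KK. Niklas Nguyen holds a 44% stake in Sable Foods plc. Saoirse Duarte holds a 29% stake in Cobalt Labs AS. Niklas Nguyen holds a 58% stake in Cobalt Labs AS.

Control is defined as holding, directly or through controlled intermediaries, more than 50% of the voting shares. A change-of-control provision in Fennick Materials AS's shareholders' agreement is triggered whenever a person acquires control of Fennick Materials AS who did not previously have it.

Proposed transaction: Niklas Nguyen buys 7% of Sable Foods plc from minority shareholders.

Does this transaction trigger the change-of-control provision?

No

The purchase changes only Niklas's holdings, so Niklas is the only person who could newly come to control Fennick.
Niklas holds 58% of Cobalt, so Niklas controls Cobalt.
Niklas holds 96% of Basalt, so Niklas controls Basalt.
In Fennick, Niklas's side holds only 24% + 13% = 37%, not > 50%.
So before the transaction, Niklas does not control Fennick.
After the purchase, Niklas's direct stake in Sable rises to 44% + 7% = 51%.
Niklas holds 51% of Sable, so Niklas controls Sable.
After the transaction, Niklas's side holds 24% + 13% = 37% of Fennick, not > 50%, so Niklas still does not control Fennick.
No new person acquires control, so the clause is not triggered.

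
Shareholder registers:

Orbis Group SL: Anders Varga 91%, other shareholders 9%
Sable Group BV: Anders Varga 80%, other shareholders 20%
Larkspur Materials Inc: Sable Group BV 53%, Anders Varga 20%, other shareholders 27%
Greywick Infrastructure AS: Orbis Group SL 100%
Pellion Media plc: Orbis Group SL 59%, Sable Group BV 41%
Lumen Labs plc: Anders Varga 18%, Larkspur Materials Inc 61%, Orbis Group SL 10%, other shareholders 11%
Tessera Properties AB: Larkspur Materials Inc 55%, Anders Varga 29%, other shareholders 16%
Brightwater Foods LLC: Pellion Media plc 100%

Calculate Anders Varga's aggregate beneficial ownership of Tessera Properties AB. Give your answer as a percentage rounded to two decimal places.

Anders reaches Tessera along 3 paths.
Via Sable → Larkspur: 80% × 53% × 55% = 23.32%.
Via Larkspur: 20% × 55% = 11%.
Direct stake: 29% = 29%.
Total: 23.32% + 11% + 29% = 63.32%.

63.32%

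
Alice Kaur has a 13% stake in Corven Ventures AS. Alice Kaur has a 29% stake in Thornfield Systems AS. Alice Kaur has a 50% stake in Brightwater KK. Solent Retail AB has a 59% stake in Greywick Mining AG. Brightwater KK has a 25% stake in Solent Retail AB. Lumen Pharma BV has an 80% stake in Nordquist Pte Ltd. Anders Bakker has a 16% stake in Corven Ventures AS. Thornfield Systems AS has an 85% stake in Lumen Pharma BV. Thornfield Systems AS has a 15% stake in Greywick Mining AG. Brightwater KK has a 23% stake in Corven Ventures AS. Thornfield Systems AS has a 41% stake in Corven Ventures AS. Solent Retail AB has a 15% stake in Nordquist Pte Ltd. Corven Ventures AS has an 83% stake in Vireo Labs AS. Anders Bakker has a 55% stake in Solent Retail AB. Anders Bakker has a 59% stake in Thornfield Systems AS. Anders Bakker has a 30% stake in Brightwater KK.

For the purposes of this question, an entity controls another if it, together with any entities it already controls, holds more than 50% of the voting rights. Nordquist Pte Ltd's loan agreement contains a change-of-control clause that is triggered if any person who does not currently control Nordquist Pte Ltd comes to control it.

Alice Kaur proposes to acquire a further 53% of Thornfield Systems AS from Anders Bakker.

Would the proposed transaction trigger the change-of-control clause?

The purchase adds only to Alice's holdings (Anders's stake shrinks), so Alice is the only person who could newly come to control Nordquist.
Alice's largest direct stake is 50% in Brightwater, which does not meet the threshold, so Alice controls no company.
Neither Alice nor any entity Alice controls holds any voting interest in Nordquist.
So before the transaction, Alice does not control Nordquist.
After the purchase, Alice's direct stake in Thornfield rises to 29% + 53% = 82%, and Anders's stake falls to 6%.
Alice holds 82% of Thornfield, so Alice controls Thornfield.
Thornfield holds 85% of Lumen, so Alice controls Lumen.
Lumen holds 80% of Nordquist, so Alice controls Nordquist.
Alice did not control Nordquist before and does after, so the clause is triggered.

Yes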